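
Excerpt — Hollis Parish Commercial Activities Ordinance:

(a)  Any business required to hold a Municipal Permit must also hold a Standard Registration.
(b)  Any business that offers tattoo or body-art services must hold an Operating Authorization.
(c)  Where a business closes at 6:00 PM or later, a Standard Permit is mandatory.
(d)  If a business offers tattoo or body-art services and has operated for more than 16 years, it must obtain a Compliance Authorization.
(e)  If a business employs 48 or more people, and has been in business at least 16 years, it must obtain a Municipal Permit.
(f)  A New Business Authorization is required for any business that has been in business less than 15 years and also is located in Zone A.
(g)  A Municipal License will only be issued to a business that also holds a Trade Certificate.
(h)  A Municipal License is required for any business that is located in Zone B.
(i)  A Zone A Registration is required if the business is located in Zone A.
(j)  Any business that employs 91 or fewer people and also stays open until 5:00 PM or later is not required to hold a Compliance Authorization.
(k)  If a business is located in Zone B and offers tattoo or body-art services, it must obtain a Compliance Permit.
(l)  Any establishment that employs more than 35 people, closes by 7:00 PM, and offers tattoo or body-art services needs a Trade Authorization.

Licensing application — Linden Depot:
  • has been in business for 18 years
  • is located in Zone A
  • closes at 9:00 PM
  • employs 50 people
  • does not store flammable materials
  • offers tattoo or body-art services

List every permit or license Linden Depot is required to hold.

Municipal Permit, Operating Authorization, Standard Permit, Standard Registration, Zone A Registration

(a) Municipal Permit is required → Standard Registration also required.
(b) offers tattoo or body-art services → Operating Authorization required.
(c) closes 9:00 PM, after 6:00 PM → Standard Permit required.
(d) offers tattoo or body-art services; years in business 18 > 16 → Compliance Authorization required.
(e) employees 50 ≥ 48; years in business 18 ≥ 16 → Municipal Permit required.
(f) years in business 18 ≥ 15; is located in Zone A → New Business Authorization not required.
(g) Municipal License is not required → no effect.
(h) is located in Zone A (not: is located in Zone B) → Municipal License not required.
(i) is located in Zone A → Zone A Registration required.
(j) employees 50 ≤ 91; closes 9:00 PM, after 5:00 PM → exempt from Compliance Authorization.
(k) is located in Zone A (not: is located in Zone B); offers tattoo or body-art services → Compliance Permit not required.
(l) employees 50 > 35; closes 9:00 PM, after 7:00 PM; offers tattoo or body-art services → Trade Authorization not required.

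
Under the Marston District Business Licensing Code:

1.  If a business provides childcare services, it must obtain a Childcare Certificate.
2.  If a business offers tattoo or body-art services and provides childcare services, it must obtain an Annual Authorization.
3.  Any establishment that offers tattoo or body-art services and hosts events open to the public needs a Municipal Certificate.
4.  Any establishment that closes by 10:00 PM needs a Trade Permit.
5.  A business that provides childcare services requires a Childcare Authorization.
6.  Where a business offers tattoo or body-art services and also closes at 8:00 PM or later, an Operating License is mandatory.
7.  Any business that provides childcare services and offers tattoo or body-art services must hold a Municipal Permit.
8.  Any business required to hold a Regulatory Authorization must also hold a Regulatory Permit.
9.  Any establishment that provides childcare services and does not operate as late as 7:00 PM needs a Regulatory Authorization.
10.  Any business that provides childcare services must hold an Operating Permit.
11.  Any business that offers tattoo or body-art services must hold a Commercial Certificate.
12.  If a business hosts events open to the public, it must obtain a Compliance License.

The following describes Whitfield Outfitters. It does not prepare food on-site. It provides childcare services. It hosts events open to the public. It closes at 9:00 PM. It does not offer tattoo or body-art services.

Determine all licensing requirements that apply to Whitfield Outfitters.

1. provides childcare services → Childcare Certificate required.
2. does not offer tattoo or body-art services; provides childcare services → Annual Authorization not required.
3. does not offer tattoo or body-art services; hosts events open to the public → Municipal Certificate not required.
4. closes 9:00 PM, at/before 10:00 PM → Trade Permit required.
5. provides childcare services → Childcare Authorization required.
6. does not offer tattoo or body-art services; closes 9:00 PM, after 8:00 PM → Operating License not required.
7. provides childcare services; does not offer tattoo or body-art services → Municipal Permit not required.
8. Regulatory Authorization is not required → no effect.
9. provides childcare services; closes 9:00 PM, after 7:00 PM → Regulatory Authorization not required.
10. provides childcare services → Operating Permit required.
11. does not offer tattoo or body-art services → Commercial Certificate not required.
12. hosts events open to the public → Compliance License required.

Childcare Authorization, Childcare Certificate, Compliance License, Operating Permit, Trade Permit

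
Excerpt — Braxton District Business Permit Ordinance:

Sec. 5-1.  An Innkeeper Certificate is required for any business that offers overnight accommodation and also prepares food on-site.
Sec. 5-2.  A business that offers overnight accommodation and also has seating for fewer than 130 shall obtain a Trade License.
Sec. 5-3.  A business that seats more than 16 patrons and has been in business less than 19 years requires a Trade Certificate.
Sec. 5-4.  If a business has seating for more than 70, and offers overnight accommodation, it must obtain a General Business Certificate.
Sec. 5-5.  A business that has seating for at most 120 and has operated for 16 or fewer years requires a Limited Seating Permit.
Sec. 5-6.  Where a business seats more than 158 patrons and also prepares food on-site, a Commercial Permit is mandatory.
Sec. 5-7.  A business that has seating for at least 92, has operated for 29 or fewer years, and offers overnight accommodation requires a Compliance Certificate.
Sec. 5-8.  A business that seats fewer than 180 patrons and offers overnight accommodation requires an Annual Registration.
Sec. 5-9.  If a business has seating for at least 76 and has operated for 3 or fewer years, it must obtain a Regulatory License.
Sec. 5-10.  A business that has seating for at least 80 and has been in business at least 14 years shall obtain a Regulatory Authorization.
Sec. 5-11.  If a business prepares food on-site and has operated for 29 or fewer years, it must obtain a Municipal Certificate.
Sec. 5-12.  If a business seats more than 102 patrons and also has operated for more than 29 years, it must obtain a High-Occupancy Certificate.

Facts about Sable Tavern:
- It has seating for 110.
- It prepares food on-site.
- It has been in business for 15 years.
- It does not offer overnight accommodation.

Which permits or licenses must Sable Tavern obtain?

Sec. 5-1. does not offer overnight accommodation; prepares food on-site → Innkeeper Certificate not required.
Sec. 5-2. does not offer overnight accommodation; seating 110 < 130 → Trade License not required.
Sec. 5-3. seating 110 > 16; years in business 15 < 19 → Trade Certificate required.
Sec. 5-4. seating 110 > 70; does not offer overnight accommodation → General Business Certificate not required.
Sec. 5-5. seating 110 ≤ 120; years in business 15 ≤ 16 → Limited Seating Permit required.
Sec. 5-6. seating 110 ≤ 158; prepares food on-site → Commercial Permit not required.
Sec. 5-7. seating 110 ≥ 92; years in business 15 ≤ 29; does not offer overnight accommodation → Compliance Certificate not required.
Sec. 5-8. seating 110 < 180; does not offer overnight accommodation → Annual Registration not required.
Sec. 5-9. seating 110 ≥ 76; years in business 15 > 3 → Regulatory License not required.
Sec. 5-10. seating 110 ≥ 80; years in business 15 ≥ 14 → Regulatory Authorization required.
Sec. 5-11. prepares food on-site; years in business 15 ≤ 29 → Municipal Certificate required.
Sec. 5-12. seating 110 > 102; years in business 15 ≤ 29 → High-Occupancy Certificate not required.

Limited Seating Permit, Municipal Certificate, Regulatory Authorization, Trade Certificate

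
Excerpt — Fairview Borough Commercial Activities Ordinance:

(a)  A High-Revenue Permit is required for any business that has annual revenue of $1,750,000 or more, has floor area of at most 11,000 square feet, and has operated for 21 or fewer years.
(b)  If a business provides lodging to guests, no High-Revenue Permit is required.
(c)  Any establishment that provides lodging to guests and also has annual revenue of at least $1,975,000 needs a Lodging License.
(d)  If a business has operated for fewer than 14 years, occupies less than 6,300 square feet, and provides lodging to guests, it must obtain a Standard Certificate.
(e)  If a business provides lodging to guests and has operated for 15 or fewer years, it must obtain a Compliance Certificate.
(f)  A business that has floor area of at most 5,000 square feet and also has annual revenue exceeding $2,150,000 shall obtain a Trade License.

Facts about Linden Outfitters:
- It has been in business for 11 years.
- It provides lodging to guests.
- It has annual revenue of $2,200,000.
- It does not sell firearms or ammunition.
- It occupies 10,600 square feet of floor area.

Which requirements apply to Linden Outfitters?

Compliance Certificate, Lodging License

(a) revenue $2,200,000 ≥ $1,750,000; floor area 10,600 square feet ≤ 11,000 square feet; years in business 11 ≤ 21 → High-Revenue Permit required.
(b) provides lodging to guests → exempt from High-Revenue Permit.
(c) provides lodging to guests; revenue $2,200,000 ≥ $1,975,000 → Lodging License required.
(d) years in business 11 < 14; floor area 10,600 square feet ≥ 6,300 square feet; provides lodging to guests → Standard Certificate not required.
(e) provides lodging to guests; years in business 11 ≤ 15 → Compliance Certificate required.
(f) floor area 10,600 square feet > 5,000 square feet; revenue $2,200,000 > $2,150,000 → Trade License not required.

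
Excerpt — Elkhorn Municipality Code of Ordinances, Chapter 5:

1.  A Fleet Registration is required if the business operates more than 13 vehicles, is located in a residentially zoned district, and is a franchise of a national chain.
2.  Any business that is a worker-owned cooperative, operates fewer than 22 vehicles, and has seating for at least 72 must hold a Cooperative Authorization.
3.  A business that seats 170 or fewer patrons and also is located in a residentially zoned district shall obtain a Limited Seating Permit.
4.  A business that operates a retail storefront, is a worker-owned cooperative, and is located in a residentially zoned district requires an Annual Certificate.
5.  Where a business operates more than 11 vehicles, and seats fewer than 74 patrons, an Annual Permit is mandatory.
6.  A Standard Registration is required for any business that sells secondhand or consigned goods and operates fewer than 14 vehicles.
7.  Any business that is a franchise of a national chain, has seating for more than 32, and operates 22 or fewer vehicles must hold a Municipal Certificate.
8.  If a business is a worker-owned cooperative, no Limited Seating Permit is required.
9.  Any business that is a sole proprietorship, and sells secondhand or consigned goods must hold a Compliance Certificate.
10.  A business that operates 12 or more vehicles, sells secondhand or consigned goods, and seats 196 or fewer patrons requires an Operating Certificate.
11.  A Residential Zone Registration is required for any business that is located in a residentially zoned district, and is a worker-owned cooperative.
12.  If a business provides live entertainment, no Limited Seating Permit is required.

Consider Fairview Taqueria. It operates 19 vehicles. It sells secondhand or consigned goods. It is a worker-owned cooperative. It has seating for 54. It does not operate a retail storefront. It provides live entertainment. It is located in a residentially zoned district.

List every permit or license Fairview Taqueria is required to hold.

1. vehicles 19 > 13; is located in a residentially zoned district; is a worker-owned cooperative (not: is a franchise of a national chain) → Fleet Registration not required.
2. is a worker-owned cooperative; vehicles 19 < 22; seating 54 < 72 → Cooperative Authorization not required.
3. seating 54 ≤ 170; is located in a residentially zoned district → Limited Seating Permit required.
4. does not operate a retail storefront; is a worker-owned cooperative; is located in a residentially zoned district → Annual Certificate not required.
5. vehicles 19 > 11; seating 54 < 74 → Annual Permit required.
6. sells secondhand or consigned goods; vehicles 19 ≥ 14 → Standard Registration not required.
7. is a worker-owned cooperative (not: is a franchise of a national chain); seating 54 > 32; vehicles 19 ≤ 22 → Municipal Certificate not required.
8. is a worker-owned cooperative → exempt from Limited Seating Permit.
9. is a worker-owned cooperative (not: is a sole proprietorship); sells secondhand or consigned goods → Compliance Certificate not required.
10. vehicles 19 ≥ 12; sells secondhand or consigned goods; seating 54 ≤ 196 → Operating Certificate required.
11. is located in a residentially zoned district; is a worker-owned cooperative → Residential Zone Registration required.
12. provides live entertainment → exempt from Limited Seating Permit.

Annual Permit, Operating Certificate, Residential Zone Registration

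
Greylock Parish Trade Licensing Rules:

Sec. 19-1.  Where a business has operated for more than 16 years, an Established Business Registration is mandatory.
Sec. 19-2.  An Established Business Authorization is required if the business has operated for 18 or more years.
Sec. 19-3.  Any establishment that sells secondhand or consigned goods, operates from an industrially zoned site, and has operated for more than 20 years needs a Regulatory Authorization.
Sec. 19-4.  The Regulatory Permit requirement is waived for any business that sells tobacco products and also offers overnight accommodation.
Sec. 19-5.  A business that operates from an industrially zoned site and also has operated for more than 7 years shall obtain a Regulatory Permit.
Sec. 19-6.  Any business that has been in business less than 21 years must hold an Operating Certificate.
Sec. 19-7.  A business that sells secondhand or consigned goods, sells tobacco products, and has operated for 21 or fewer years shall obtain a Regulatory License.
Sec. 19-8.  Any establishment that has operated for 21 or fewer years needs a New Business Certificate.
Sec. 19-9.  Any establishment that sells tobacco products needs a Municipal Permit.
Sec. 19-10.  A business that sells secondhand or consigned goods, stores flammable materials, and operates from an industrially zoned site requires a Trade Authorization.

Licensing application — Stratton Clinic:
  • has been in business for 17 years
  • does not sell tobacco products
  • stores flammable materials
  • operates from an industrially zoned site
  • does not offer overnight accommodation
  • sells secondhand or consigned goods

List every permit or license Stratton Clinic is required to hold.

Established Business Registration, New Business Certificate, Operating Certificate, Regulatory Permit, Trade Authorization

Sec. 19-1. years in business 17 > 16 → Established Business Registration required.
Sec. 19-2. years in business 17 < 18 → Established Business Authorization not required.
Sec. 19-3. sells secondhand or consigned goods; operates from an industrially zoned site; years in business 17 ≤ 20 → Regulatory Authorization not required.
Sec. 19-4. does not sell tobacco products; does not offer overnight accommodation → Regulatory Permit exemption does not apply.
Sec. 19-5. operates from an industrially zoned site; years in business 17 > 7 → Regulatory Permit required.
Sec. 19-6. years in business 17 < 21 → Operating Certificate required.
Sec. 19-7. sells secondhand or consigned goods; does not sell tobacco products; years in business 17 ≤ 21 → Regulatory License not required.
Sec. 19-8. years in business 17 ≤ 21 → New Business Certificate required.
Sec. 19-9. does not sell tobacco products → Municipal Permit not required.
Sec. 19-10. sells secondhand or consigned goods; stores flammable materials; operates from an industrially zoned site → Trade Authorization required.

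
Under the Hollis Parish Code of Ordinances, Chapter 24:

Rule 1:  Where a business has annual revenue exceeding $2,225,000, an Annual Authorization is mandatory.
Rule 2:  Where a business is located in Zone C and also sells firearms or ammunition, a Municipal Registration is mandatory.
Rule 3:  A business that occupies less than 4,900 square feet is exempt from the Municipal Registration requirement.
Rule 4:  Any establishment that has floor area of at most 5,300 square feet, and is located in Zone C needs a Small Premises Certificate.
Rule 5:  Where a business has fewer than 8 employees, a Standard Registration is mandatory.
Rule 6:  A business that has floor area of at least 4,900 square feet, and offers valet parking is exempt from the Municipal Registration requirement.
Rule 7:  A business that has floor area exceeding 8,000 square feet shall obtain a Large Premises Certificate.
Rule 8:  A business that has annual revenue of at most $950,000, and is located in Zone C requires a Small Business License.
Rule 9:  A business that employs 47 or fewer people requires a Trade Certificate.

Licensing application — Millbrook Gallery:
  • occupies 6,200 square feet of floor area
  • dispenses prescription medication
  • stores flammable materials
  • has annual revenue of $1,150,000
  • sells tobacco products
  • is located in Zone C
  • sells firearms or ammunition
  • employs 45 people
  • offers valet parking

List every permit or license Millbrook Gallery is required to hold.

Trade Certificate

Rule 1: revenue $1,150,000 ≤ $2,225,000 → Annual Authorization not required.
Rule 2: is located in Zone C; sells firearms or ammunition → Municipal Registration required.
Rule 3: floor area 6,200 square feet ≥ 4,900 square feet → Municipal Registration exemption does not apply.
Rule 4: floor area 6,200 square feet > 5,300 square feet; is located in Zone C → Small Premises Certificate not required.
Rule 5: employees 45 ≥ 8 → Standard Registration not required.
Rule 6: floor area 6,200 square feet ≥ 4,900 square feet; offers valet parking → exempt from Municipal Registration.
Rule 7: floor area 6,200 square feet ≤ 8,000 square feet → Large Premises Certificate not required.
Rule 8: revenue $1,150,000 > $950,000; is located in Zone C → Small Business License not required.
Rule 9: employees 45 ≤ 47 → Trade Certificate required.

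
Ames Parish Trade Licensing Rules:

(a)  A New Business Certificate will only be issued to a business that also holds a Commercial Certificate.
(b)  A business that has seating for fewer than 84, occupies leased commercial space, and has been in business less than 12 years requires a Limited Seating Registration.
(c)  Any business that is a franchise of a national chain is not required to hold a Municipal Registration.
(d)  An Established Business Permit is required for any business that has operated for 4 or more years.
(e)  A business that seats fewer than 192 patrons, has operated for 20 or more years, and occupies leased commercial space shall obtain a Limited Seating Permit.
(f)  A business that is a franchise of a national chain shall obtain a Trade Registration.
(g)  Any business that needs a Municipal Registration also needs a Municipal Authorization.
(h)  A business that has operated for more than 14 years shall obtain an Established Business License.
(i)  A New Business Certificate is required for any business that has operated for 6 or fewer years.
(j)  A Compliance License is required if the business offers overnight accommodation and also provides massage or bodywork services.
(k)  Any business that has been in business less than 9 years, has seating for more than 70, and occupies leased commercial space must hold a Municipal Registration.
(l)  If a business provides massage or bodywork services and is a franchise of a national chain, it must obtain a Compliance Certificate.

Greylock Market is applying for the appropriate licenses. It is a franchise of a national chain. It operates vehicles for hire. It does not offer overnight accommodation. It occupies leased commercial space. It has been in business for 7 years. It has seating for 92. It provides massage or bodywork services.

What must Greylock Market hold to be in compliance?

Compliance Certificate, Established Business Permit, Trade Registration

(a) New Business Certificate is not required → no effect.
(b) seating 92 ≥ 84; occupies leased commercial space; years in business 7 < 12 → Limited Seating Registration not required.
(c) is a franchise of a national chain → exempt from Municipal Registration.
(d) years in business 7 ≥ 4 → Established Business Permit required.
(e) seating 92 < 192; years in business 7 < 20; occupies leased commercial space → Limited Seating Permit not required.
(f) is a franchise of a national chain → Trade Registration required.
(g) Municipal Registration is not required → no effect.
(h) years in business 7 ≤ 14 → Established Business License not required.
(i) years in business 7 > 6 → New Business Certificate not required.
(j) does not offer overnight accommodation; provides massage or bodywork services → Compliance License not required.
(k) years in business 7 < 9; seating 92 > 70; occupies leased commercial space → Municipal Registration required.
(l) provides massage or bodywork services; is a franchise of a national chain → Compliance Certificate required.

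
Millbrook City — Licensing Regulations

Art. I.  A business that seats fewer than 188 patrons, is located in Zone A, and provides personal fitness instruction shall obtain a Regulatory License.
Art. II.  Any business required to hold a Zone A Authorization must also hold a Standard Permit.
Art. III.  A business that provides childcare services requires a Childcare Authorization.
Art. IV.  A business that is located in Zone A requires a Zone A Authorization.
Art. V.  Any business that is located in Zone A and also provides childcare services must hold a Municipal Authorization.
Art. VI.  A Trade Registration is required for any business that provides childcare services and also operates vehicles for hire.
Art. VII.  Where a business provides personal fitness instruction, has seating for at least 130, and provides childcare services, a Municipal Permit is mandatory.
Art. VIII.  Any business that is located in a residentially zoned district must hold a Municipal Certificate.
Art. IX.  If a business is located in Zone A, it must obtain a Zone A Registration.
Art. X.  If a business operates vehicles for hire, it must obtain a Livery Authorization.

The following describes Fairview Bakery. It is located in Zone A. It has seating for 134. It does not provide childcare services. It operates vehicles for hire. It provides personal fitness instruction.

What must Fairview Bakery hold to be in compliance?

Art. I. seating 134 < 188; is located in Zone A; provides personal fitness instruction → Regulatory License required.
Art. II. Zone A Authorization is required → Standard Permit also required.
Art. III. does not provide childcare services → Childcare Authorization not required.
Art. IV. is located in Zone A → Zone A Authorization required.
Art. V. is located in Zone A; does not provide childcare services → Municipal Authorization not required.
Art. VI. does not provide childcare services; operates vehicles for hire → Trade Registration not required.
Art. VII. provides personal fitness instruction; seating 134 ≥ 130; does not provide childcare services → Municipal Permit not required.
Art. VIII. is located in Zone A (not: is located in a residentially zoned district) → Municipal Certificate not required.
Art. IX. is located in Zone A → Zone A Registration required.
Art. X. operates vehicles for hire → Livery Authorization required.

Livery Authorization, Regulatory License, Standard Permit, Zone A Authorization, Zone A Registration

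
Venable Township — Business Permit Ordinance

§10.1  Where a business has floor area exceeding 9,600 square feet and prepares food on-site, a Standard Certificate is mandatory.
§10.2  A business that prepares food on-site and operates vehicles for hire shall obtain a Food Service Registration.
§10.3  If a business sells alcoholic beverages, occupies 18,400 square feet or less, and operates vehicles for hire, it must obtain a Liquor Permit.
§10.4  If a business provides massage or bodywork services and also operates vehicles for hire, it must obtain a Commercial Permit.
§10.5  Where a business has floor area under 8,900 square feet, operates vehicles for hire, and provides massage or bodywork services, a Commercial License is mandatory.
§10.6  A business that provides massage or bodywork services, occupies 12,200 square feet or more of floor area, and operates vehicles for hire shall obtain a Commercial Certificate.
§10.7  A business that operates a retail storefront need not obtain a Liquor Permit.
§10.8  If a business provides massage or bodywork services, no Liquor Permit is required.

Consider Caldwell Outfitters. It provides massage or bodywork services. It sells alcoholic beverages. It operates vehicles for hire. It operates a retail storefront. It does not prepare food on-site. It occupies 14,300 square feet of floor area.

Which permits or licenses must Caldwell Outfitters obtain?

Commercial Certificate, Commercial Permit

§10.1 floor area 14,300 square feet > 9,600 square feet; does not prepare food on-site → Standard Certificate not required.
§10.2 does not prepare food on-site; operates vehicles for hire → Food Service Registration not required.
§10.3 sells alcoholic beverages; floor area 14,300 square feet ≤ 18,400 square feet; operates vehicles for hire → Liquor Permit required.
§10.4 provides massage or bodywork services; operates vehicles for hire → Commercial Permit required.
§10.5 floor area 14,300 square feet ≥ 8,900 square feet; operates vehicles for hire; provides massage or bodywork services → Commercial License not required.
§10.6 provides massage or bodywork services; floor area 14,300 square feet ≥ 12,200 square feet; operates vehicles for hire → Commercial Certificate required.
§10.7 operates a retail storefront → exempt from Liquor Permit.
§10.8 provides massage or bodywork services → exempt from Liquor Permit.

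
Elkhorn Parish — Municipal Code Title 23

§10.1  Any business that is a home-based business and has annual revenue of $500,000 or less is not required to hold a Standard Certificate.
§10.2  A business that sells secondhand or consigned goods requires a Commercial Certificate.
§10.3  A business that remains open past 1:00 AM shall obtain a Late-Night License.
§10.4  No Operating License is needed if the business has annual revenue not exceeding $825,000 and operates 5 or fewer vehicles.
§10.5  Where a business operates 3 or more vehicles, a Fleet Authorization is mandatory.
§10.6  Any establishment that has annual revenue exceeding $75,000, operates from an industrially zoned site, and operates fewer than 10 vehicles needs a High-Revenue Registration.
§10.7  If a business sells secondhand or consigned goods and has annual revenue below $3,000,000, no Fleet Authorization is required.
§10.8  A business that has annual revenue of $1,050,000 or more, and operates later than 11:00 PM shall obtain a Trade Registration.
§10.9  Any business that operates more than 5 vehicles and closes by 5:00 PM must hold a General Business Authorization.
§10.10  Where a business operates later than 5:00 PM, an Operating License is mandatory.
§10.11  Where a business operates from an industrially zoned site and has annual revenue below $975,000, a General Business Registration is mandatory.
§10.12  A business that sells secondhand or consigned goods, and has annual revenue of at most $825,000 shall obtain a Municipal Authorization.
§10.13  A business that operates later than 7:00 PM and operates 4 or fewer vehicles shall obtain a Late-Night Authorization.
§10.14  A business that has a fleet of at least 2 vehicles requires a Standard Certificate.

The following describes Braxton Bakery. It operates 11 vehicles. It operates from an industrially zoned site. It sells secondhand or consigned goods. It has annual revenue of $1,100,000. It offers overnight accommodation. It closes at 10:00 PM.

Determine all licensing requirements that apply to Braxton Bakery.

Commercial Certificate, Operating License, Standard Certificate

§10.1 operates from an industrially zoned site (not: is a home-based business); revenue $1,100,000 > $500,000 → Standard Certificate exemption does not apply.
§10.2 sells secondhand or consigned goods → Commercial Certificate required.
§10.3 closes 10:00 PM, at/before 1:00 AM → Late-Night License not required.
§10.4 revenue $1,100,000 > $825,000; vehicles 11 > 5 → Operating License exemption does not apply.
§10.5 vehicles 11 ≥ 3 → Fleet Authorization required.
§10.6 revenue $1,100,000 > $75,000; operates from an industrially zoned site; vehicles 11 ≥ 10 → High-Revenue Registration not required.
§10.7 sells secondhand or consigned goods; revenue $1,100,000 < $3,000,000 → exempt from Fleet Authorization.
§10.8 revenue $1,100,000 ≥ $1,050,000; closes 10:00 PM, at/before 11:00 PM → Trade Registration not required.
§10.9 vehicles 11 > 5; closes 10:00 PM, after 5:00 PM → General Business Authorization not required.
§10.10 closes 10:00 PM, after 5:00 PM → Operating License required.
§10.11 operates from an industrially zoned site; revenue $1,100,000 ≥ $975,000 → General Business Registration not required.
§10.12 sells secondhand or consigned goods; revenue $1,100,000 > $825,000 → Municipal Authorization not required.
§10.13 closes 10:00 PM, after 7:00 PM; vehicles 11 > 4 → Late-Night Authorization not required.
§10.14 vehicles 11 ≥ 2 → Standard Certificate required.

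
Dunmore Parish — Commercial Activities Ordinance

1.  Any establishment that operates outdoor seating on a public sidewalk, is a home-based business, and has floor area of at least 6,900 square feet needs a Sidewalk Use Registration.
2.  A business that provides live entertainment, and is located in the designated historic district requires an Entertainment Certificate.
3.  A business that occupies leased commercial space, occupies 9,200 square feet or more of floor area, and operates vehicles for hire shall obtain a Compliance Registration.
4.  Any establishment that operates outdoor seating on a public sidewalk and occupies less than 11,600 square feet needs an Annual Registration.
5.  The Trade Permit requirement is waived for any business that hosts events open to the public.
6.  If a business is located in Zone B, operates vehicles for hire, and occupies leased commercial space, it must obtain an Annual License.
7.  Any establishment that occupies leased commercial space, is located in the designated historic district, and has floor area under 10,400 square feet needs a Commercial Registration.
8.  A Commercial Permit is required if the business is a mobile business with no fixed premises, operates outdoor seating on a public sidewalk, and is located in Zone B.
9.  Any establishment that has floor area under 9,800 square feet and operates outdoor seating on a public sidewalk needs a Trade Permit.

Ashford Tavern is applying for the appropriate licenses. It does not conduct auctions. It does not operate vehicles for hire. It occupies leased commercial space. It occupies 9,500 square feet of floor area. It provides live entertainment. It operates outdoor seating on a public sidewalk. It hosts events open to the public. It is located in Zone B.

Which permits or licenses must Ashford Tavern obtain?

1. operates outdoor seating on a public sidewalk; occupies leased commercial space (not: is a home-based business); floor area 9,500 square feet ≥ 6,900 square feet → Sidewalk Use Registration not required.
2. provides live entertainment; is located in Zone B (not: is located in the designated historic district) → Entertainment Certificate not required.
3. occupies leased commercial space; floor area 9,500 square feet ≥ 9,200 square feet; does not operate vehicles for hire → Compliance Registration not required.
4. operates outdoor seating on a public sidewalk; floor area 9,500 square feet < 11,600 square feet → Annual Registration required.
5. hosts events open to the public → exempt from Trade Permit.
6. is located in Zone B; does not operate vehicles for hire; occupies leased commercial space → Annual License not required.
7. occupies leased commercial space; is located in Zone B (not: is located in the designated historic district); floor area 9,500 square feet < 10,400 square feet → Commercial Registration not required.
8. occupies leased commercial space (not: is a mobile business with no fixed premises); operates outdoor seating on a public sidewalk; is located in Zone B → Commercial Permit not required.
9. floor area 9,500 square feet < 9,800 square feet; operates outdoor seating on a public sidewalk → Trade Permit required.

Annual Registration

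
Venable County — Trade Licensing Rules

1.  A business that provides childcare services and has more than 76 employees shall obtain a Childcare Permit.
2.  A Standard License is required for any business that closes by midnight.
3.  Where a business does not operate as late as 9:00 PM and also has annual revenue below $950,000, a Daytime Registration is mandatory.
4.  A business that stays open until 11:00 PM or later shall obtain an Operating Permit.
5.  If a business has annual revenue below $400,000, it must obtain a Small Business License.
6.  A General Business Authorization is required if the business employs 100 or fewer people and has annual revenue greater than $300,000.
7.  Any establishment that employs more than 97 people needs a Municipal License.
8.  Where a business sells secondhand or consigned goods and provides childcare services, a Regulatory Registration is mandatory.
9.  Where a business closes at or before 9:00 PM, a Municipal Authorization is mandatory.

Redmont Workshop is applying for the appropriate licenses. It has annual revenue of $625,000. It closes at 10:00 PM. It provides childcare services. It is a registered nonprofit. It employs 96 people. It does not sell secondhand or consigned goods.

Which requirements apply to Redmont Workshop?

1. provides childcare services; employees 96 > 76 → Childcare Permit required.
2. closes 10:00 PM, at/before midnight → Standard License required.
3. closes 10:00 PM, after 9:00 PM; revenue $625,000 < $950,000 → Daytime Registration not required.
4. closes 10:00 PM, at/before 11:00 PM → Operating Permit not required.
5. revenue $625,000 ≥ $400,000 → Small Business License not required.
6. employees 96 ≤ 100; revenue $625,000 > $300,000 → General Business Authorization required.
7. employees 96 ≤ 97 → Municipal License not required.
8. does not sell secondhand or consigned goods; provides childcare services → Regulatory Registration not required.
9. closes 10:00 PM, after 9:00 PM → Municipal Authorization not required.

Childcare Permit, General Business Authorization, Standard License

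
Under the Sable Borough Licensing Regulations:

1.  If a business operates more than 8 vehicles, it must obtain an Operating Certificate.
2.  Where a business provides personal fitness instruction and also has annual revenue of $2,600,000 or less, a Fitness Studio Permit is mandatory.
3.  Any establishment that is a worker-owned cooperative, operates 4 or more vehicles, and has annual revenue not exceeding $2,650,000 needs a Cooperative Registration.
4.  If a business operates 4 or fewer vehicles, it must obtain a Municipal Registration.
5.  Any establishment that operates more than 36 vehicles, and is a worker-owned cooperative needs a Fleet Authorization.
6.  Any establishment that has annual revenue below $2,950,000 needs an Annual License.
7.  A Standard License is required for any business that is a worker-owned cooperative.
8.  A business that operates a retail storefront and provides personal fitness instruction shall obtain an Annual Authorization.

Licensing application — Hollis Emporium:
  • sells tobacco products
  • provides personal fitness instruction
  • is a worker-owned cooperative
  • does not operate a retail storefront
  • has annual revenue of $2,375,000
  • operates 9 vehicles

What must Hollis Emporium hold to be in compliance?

Annual License, Cooperative Registration, Fitness Studio Permit, Operating Certificate, Standard License

1. vehicles 9 > 8 → Operating Certificate required.
2. provides personal fitness instruction; revenue $2,375,000 ≤ $2,600,000 → Fitness Studio Permit required.
3. is a worker-owned cooperative; vehicles 9 ≥ 4; revenue $2,375,000 ≤ $2,650,000 → Cooperative Registration required.
4. vehicles 9 > 4 → Municipal Registration not required.
5. vehicles 9 ≤ 36; is a worker-owned cooperative → Fleet Authorization not required.
6. revenue $2,375,000 < $2,950,000 → Annual License required.
7. is a worker-owned cooperative → Standard License required.
8. does not operate a retail storefront; provides personal fitness instruction → Annual Authorization not required.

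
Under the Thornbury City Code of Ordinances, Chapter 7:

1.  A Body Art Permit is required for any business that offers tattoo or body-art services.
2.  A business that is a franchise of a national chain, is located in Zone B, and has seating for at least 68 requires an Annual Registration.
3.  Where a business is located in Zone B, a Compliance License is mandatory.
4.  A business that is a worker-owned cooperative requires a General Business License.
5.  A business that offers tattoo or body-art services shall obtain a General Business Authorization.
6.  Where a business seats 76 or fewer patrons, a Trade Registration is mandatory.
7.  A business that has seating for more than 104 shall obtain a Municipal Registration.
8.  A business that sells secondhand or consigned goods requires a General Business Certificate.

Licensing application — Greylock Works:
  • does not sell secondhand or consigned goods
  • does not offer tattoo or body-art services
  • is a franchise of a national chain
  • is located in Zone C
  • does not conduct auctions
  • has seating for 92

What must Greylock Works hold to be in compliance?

1. does not offer tattoo or body-art services → Body Art Permit not required.
2. is a franchise of a national chain; is located in Zone C (not: is located in Zone B); seating 92 ≥ 68 → Annual Registration not required.
3. is located in Zone C (not: is located in Zone B) → Compliance License not required.
4. is a franchise of a national chain (not: is a worker-owned cooperative) → General Business License not required.
5. does not offer tattoo or body-art services → General Business Authorization not required.
6. seating 92 > 76 → Trade Registration not required.
7. seating 92 ≤ 104 → Municipal Registration not required.
8. does not sell secondhand or consigned goods → General Business Certificate not required.

None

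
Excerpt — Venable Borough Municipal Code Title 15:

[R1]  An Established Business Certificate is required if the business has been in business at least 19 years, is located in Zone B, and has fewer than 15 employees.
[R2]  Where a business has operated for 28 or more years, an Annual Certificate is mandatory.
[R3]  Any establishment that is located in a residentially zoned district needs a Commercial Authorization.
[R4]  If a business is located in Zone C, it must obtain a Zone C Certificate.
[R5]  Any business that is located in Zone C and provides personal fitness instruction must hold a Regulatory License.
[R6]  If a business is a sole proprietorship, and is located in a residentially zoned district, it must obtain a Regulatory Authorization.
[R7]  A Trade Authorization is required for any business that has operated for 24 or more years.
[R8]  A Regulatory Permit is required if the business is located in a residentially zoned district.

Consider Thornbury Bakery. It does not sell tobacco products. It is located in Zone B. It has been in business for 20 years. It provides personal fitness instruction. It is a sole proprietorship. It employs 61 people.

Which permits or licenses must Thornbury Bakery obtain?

[R1] years in business 20 ≥ 19; is located in Zone B; employees 61 ≥ 15 → Established Business Certificate not required.
[R2] years in business 20 < 28 → Annual Certificate not required.
[R3] is located in Zone B (not: is located in a residentially zoned district) → Commercial Authorization not required.
[R4] is located in Zone B (not: is located in Zone C) → Zone C Certificate not required.
[R5] is located in Zone B (not: is located in Zone C); provides personal fitness instruction → Regulatory License not required.
[R6] is a sole proprietorship; is located in Zone B (not: is located in a residentially zoned district) → Regulatory Authorization not required.
[R7] years in business 20 < 24 → Trade Authorization not required.
[R8] is located in Zone B (not: is located in a residentially zoned district) → Regulatory Permit not required.

None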